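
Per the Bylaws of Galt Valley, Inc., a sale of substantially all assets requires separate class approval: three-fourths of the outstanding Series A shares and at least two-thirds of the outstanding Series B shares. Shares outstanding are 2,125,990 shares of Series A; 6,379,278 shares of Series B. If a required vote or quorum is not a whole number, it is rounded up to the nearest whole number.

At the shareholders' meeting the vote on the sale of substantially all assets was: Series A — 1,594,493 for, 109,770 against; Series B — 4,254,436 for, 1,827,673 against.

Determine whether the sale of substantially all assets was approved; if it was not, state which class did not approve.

Approved — every class gave the required vote.

Series A: 3/4 of 2125990 = 1594492.50, rounded up to 1594493; 1,594,493 required, 1,594,493 in favor — approved.
Series B: 2/3 of 6379278 = 4252852; 4,252,852 required, 4,254,436 in favor — approved.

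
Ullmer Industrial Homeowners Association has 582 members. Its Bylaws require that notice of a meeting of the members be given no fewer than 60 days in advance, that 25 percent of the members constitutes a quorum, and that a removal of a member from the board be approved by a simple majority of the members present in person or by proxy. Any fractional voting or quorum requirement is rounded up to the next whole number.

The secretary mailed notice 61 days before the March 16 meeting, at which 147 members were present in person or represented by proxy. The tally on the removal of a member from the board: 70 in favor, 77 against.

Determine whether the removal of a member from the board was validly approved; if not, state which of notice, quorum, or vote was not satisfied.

Notice: 61 days given; 60 required. Satisfied.
Quorum: 25% of 582 = 145.50, rounded up to 146; 147 present. Satisfied.
Vote: requires a majority of those present (147); a majority of 147 is 74, so 74 needed; 70 in favor. Not satisfied.

Invalid — vote requirement not satisfied.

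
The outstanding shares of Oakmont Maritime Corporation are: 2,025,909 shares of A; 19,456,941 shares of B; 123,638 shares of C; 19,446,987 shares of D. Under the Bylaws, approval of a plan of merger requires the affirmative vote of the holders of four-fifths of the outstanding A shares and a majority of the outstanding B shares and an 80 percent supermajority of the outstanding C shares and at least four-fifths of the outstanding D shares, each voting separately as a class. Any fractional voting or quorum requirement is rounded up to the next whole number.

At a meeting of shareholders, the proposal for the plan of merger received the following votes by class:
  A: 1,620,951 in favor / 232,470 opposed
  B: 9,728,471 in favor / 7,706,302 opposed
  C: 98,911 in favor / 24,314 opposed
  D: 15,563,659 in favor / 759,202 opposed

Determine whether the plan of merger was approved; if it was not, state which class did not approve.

Approved — every class gave the required vote.

A: 4/5 of 2025909 = 1620727.20, rounded up to 1620728; 1,620,728 required, 1,620,951 in favor — approved.
B: a majority of 19456941 is 9728471; 9,728,471 required, 9,728,471 in favor — approved.
C: 4/5 of 123638 = 98910.40, rounded up to 98911; 98,911 required, 98,911 in favor — approved.
D: 4/5 of 19446987 = 15557589.60, rounded up to 15557590; 15,557,590 required, 15,563,659 in favor — approved.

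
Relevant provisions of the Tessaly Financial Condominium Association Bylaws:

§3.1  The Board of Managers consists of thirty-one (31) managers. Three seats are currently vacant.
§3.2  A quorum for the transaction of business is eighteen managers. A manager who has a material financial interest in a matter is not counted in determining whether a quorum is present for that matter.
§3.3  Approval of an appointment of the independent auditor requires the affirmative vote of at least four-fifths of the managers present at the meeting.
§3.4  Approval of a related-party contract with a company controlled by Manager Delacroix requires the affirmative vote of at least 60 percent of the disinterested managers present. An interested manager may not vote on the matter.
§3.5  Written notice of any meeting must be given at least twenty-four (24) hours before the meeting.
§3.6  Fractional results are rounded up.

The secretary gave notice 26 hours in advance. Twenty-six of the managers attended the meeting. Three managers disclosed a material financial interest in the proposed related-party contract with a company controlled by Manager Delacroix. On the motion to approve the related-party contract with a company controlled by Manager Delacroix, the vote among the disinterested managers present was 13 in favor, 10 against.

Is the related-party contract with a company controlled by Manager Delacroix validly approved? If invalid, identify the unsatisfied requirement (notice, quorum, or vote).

Invalid — vote requirement not satisfied.

Notice: 26 hours given; 24 required (26 ≥ 24). Satisfied.
Quorum: 26 present, but the 3 interested managers do not count, leaving 23. Quorum is 18. Satisfied.
Vote: the related-party contract with a company controlled by Manager Delacroix requires three-fifths of the disinterested managers present (26 − 3 = 23). 3/5 of 23 = 13.80, rounded up to 14, so 14 affirmative votes are needed; 13 voted in favor. Not satisfied.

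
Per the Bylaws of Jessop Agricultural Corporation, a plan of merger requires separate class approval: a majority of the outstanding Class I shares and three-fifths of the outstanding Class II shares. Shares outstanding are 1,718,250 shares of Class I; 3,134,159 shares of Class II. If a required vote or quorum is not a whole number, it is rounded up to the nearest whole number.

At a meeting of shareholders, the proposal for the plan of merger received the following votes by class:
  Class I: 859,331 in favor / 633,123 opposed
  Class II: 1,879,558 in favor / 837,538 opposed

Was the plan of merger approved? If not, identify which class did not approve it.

Class I: a majority of 1718250 is 859126; 859,126 required, 859,331 in favor — approved.
Class II: 3/5 of 3134159 = 1880495.40, rounded up to 1880496; 1,880,496 required, 1,879,558 in favor — not approved.

Not approved — the Class II shares did not give the required vote.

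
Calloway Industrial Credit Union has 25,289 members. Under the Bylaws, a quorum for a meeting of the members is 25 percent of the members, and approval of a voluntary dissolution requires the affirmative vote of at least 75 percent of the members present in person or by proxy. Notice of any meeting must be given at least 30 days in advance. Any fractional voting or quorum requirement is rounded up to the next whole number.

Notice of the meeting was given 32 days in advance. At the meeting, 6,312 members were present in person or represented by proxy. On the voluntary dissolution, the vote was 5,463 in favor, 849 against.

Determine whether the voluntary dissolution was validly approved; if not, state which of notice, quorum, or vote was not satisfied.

Notice: 32 days given; 30 required. Satisfied.
Quorum: 25% of 25,289 = 6,322.25, rounded up to 6,323; 6,312 present. Not satisfied.
Vote: requires three-fourths of those present (6,312); 3/4 of 6312 = 4734, so 4,734 needed; 5,463 in favor. Satisfied.

Invalid — quorum requirement not satisfied.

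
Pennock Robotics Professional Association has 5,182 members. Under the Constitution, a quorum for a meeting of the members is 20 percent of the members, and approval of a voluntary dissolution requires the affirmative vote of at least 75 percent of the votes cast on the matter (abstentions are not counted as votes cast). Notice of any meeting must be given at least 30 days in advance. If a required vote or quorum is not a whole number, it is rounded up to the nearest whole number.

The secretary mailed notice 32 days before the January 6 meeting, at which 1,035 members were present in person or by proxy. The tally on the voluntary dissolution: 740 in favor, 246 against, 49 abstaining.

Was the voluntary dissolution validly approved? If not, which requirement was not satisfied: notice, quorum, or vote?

Notice: 32 days given; 30 required. Satisfied.
Quorum: 20% of 5,182 = 1,036.40, rounded up to 1,037; 1,035 present. Not satisfied.
Vote: requires three-fourths of the votes cast (1,035 − 49 abstaining = 986); 3/4 of 986 = 739.50, rounded up to 740, so 740 needed; 740 in favor. Satisfied.

Invalid — quorum requirement not satisfied.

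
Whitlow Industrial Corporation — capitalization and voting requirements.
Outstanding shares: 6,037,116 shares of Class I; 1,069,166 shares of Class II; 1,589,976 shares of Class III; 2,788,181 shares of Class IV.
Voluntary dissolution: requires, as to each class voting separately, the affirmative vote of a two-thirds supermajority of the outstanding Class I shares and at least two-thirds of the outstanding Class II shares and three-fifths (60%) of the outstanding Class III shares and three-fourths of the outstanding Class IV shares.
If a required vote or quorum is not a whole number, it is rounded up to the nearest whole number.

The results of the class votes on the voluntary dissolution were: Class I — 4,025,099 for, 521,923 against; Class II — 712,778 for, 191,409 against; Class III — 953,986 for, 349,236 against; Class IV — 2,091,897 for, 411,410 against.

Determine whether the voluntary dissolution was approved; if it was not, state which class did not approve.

Class I: 2/3 of 6037116 = 4024744; 4,024,744 required, 4,025,099 in favor — approved.
Class II: 2/3 of 1069166 = 712777.33, rounded up to 712778; 712,778 required, 712,778 in favor — approved.
Class III: 3/5 of 1589976 = 953985.60, rounded up to 953986; 953,986 required, 953,986 in favor — approved.
Class IV: 3/4 of 2788181 = 2091135.75, rounded up to 2091136; 2,091,136 required, 2,091,897 in favor — approved.

Approved — every class gave the required vote.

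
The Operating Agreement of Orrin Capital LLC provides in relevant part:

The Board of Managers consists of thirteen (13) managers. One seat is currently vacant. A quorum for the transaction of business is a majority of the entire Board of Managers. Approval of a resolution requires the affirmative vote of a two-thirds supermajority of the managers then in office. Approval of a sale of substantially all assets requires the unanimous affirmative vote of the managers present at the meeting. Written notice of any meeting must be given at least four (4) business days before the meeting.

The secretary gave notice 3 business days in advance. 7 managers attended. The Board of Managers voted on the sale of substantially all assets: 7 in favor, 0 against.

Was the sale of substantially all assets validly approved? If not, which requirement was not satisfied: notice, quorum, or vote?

Invalid — notice requirement not satisfied.

Notice: 3 business days given; 4 required (3 < 4). Not satisfied.
Quorum: 7 present; quorum is 7. Satisfied.
Vote: the sale of substantially all assets requires the unanimous vote of the managers present (7). Unanimous means all 7, so 7 affirmative votes are needed; 7 voted in favor. Satisfied.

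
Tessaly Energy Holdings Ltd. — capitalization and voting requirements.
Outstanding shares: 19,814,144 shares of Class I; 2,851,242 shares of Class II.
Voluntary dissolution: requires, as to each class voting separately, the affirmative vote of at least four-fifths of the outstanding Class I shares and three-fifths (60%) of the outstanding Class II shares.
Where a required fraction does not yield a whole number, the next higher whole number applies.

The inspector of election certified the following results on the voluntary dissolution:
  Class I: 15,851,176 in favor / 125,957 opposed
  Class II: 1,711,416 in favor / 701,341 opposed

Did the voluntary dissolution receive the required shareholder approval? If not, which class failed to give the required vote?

Class I: 4/5 of 19814144 = 15851315.20, rounded up to 15851316; 15,851,316 required, 15,851,176 in favor — not approved.
Class II: 3/5 of 2851242 = 1710745.20, rounded up to 1710746; 1,710,746 required, 1,711,416 in favor — approved.

Not approved — the Class I shares did not give the required vote.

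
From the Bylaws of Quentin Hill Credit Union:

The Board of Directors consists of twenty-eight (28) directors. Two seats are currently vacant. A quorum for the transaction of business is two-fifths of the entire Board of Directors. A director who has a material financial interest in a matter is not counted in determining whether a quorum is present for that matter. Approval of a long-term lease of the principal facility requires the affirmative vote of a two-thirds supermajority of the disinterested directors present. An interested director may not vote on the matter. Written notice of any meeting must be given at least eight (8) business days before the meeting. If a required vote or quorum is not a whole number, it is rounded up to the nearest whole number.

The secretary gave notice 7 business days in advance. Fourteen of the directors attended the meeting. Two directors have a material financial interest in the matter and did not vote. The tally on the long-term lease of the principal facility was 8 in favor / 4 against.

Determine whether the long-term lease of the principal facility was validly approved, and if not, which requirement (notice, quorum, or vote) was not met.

Notice: 7 business days given; 8 required (7 < 8). Not satisfied.
Quorum: 14 present, but the 2 interested directors do not count, leaving 12. Quorum is 12. Satisfied.
Vote: the long-term lease of the principal facility requires two-thirds of the disinterested directors present (14 − 2 = 12). 2/3 of 12 = 8, so 8 affirmative votes are needed; 8 voted in favor. Satisfied.

Invalid — notice requirement not satisfied.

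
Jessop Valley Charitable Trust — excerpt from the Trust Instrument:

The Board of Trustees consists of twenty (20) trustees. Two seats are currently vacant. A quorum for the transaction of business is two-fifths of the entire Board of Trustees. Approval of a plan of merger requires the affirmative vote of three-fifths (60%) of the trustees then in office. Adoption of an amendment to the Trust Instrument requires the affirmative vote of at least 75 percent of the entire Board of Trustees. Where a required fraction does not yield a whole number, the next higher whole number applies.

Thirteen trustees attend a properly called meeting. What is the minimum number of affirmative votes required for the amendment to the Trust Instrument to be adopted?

The amendment to the Trust Instrument requires three-fourths of the entire Board of Trustees (20).
3/4 of 20 = 15.
(Only 13 can vote, so the amendment to the Trust Instrument cannot pass at this meeting, but the required vote is still 15.)

15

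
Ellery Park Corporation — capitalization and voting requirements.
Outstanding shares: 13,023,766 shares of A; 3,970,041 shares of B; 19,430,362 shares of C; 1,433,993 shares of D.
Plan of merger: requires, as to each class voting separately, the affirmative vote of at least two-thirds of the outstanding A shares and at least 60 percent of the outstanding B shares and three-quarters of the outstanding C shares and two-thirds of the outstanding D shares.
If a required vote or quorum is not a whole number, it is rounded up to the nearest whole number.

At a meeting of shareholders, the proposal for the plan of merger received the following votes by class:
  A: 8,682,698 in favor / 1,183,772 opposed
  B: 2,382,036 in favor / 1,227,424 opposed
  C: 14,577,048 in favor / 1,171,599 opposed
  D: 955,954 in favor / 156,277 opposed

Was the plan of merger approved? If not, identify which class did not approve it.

A: 2/3 of 13023766 = 8682510.67, rounded up to 8682511; 8,682,511 required, 8,682,698 in favor — approved.
B: 3/5 of 3970041 = 2382024.60, rounded up to 2382025; 2,382,025 required, 2,382,036 in favor — approved.
C: 3/4 of 19430362 = 14572771.50, rounded up to 14572772; 14,572,772 required, 14,577,048 in favor — approved.
D: 2/3 of 1433993 = 955995.33, rounded up to 955996; 955,996 required, 955,954 in favor — not approved.

Not approved — the D shares did not give the required vote.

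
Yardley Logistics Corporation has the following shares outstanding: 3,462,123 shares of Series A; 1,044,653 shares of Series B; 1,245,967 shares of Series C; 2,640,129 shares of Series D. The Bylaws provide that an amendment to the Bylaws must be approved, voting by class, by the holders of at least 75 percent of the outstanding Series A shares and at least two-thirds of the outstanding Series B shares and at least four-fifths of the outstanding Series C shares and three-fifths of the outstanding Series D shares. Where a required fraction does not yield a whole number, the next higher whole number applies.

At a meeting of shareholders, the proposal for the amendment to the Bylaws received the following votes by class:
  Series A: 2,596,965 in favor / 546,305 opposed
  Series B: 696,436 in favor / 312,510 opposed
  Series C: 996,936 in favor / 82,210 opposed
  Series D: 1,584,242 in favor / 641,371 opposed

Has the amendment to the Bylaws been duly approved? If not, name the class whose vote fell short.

Series A: 3/4 of 3462123 = 2596592.25, rounded up to 2596593; 2,596,593 required, 2,596,965 in favor — approved.
Series B: 2/3 of 1044653 = 696435.33, rounded up to 696436; 696,436 required, 696,436 in favor — approved.
Series C: 4/5 of 1245967 = 996773.60, rounded up to 996774; 996,774 required, 996,936 in favor — approved.
Series D: 3/5 of 2640129 = 1584077.40, rounded up to 1584078; 1,584,078 required, 1,584,242 in favor — approved.

Approved — every class gave the required vote.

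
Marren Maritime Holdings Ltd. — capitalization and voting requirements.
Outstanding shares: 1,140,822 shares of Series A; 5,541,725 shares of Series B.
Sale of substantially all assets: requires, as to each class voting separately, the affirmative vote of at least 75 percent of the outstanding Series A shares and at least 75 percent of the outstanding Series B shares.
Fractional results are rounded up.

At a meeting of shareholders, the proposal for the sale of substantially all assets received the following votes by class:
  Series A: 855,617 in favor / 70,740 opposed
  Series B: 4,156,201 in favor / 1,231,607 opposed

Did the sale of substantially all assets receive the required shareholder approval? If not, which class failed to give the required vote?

Series A: 3/4 of 1140822 = 855616.50, rounded up to 855617; 855,617 required, 855,617 in favor — approved.
Series B: 3/4 of 5541725 = 4156293.75, rounded up to 4156294; 4,156,294 required, 4,156,201 in favor — not approved.

Not approved — the Series B shares did not give the required vote.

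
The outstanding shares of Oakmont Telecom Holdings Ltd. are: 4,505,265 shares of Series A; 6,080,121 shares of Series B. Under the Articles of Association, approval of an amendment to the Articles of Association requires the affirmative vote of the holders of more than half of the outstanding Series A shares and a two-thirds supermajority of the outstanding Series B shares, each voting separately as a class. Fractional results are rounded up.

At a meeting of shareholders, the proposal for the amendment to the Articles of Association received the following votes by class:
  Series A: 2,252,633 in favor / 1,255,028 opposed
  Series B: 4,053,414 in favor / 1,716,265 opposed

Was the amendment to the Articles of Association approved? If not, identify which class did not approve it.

Approved — every class gave the required vote.

Series A: a majority of 4505265 is 2252633; 2,252,633 required, 2,252,633 in favor — approved.
Series B: 2/3 of 6080121 = 4053414; 4,053,414 required, 4,053,414 in favor — approved.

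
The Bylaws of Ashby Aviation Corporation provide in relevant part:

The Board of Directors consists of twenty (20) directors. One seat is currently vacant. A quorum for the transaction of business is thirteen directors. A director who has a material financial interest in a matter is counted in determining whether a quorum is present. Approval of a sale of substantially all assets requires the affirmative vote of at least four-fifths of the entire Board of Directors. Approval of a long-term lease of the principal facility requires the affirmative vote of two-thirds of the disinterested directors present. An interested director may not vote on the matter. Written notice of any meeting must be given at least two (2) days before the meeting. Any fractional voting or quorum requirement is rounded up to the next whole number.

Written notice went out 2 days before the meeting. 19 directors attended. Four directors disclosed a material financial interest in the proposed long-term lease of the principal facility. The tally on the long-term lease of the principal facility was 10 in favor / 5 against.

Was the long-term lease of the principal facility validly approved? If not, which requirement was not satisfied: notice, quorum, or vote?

Notice: 2 days given; 2 required (2 ≥ 2). Satisfied.
Quorum: 19 present (interested directors count toward quorum); quorum is 13. Satisfied.
Vote: the long-term lease of the principal facility requires two-thirds of the disinterested directors present (19 − 4 = 15). 2/3 of 15 = 10, so 10 affirmative votes are needed; 10 voted in favor. Satisfied.

Valid — all requirements satisfied.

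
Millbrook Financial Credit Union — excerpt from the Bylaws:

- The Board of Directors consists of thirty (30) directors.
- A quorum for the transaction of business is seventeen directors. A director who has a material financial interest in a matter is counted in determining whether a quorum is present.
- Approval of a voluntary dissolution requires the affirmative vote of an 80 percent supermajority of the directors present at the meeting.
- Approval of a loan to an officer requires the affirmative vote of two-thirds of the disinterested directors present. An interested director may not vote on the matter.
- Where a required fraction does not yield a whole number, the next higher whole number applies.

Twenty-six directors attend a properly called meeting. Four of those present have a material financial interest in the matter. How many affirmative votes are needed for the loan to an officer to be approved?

The loan to an officer requires two-thirds of the disinterested directors present (26 − 4 = 22).
2/3 of 22 = 14.67, rounded up to 15.

15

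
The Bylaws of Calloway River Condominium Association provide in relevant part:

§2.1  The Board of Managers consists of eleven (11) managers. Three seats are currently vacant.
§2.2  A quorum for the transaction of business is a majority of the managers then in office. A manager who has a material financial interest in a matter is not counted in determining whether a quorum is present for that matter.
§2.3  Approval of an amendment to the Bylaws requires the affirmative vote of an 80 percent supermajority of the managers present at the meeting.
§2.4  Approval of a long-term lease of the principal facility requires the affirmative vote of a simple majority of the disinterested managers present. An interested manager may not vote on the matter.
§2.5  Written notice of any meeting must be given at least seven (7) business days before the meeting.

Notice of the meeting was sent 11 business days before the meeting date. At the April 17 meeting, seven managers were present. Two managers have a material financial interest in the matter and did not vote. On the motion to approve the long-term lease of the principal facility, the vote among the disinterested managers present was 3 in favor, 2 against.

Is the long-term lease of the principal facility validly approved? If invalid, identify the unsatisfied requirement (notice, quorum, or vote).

Valid — all requirements satisfied.

Notice: 11 business days given; 7 required (11 ≥ 7). Satisfied.
Quorum: 7 present, but the 2 interested managers do not count, leaving 5. Quorum is 5. Satisfied.
Vote: the long-term lease of the principal facility requires a majority of the disinterested managers present (7 − 2 = 5). A majority of 5 is 3, so 3 affirmative votes are needed; 3 voted in favor. Satisfied.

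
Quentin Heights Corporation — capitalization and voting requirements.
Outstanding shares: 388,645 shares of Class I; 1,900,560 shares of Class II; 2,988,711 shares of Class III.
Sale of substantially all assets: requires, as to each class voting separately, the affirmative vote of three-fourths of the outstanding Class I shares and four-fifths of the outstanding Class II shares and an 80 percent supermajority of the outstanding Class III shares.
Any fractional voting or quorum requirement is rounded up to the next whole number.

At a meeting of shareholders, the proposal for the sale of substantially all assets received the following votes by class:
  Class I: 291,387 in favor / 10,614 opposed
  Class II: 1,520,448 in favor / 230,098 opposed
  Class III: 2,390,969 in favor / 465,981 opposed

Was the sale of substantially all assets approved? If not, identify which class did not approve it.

Not approved — the Class I shares did not give the required vote.

Class I: 3/4 of 388645 = 291483.75, rounded up to 291484; 291,484 required, 291,387 in favor — not approved.
Class II: 4/5 of 1900560 = 1520448; 1,520,448 required, 1,520,448 in favor — approved.
Class III: 4/5 of 2988711 = 2390968.80, rounded up to 2390969; 2,390,969 required, 2,390,969 in favor — approved.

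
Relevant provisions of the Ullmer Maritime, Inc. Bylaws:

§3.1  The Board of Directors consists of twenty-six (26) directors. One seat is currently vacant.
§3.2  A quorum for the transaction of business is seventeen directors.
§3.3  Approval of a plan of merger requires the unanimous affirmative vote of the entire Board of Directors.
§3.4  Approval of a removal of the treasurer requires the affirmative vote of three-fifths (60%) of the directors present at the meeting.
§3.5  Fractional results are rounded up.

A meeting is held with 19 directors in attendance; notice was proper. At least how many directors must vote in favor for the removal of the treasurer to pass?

12

The removal of the treasurer requires three-fifths of the directors present (19).
3/5 of 19 = 11.40, rounded up to 12.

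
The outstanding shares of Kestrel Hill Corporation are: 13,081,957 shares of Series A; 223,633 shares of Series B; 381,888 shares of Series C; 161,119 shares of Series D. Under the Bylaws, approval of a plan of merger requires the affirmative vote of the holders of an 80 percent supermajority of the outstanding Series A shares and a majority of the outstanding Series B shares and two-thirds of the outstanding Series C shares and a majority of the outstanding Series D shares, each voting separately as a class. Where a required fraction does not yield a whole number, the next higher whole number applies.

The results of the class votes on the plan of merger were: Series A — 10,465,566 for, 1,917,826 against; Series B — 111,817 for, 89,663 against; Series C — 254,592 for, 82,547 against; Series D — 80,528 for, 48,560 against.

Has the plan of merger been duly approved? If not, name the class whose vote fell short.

Series A: 4/5 of 13081957 = 10465565.60, rounded up to 10465566; 10,465,566 required, 10,465,566 in favor — approved.
Series B: a majority of 223633 is 111817; 111,817 required, 111,817 in favor — approved.
Series C: 2/3 of 381888 = 254592; 254,592 required, 254,592 in favor — approved.
Series D: a majority of 161119 is 80560; 80,560 required, 80,528 in favor — not approved.

Not approved — the Series D shares did not give the required vote.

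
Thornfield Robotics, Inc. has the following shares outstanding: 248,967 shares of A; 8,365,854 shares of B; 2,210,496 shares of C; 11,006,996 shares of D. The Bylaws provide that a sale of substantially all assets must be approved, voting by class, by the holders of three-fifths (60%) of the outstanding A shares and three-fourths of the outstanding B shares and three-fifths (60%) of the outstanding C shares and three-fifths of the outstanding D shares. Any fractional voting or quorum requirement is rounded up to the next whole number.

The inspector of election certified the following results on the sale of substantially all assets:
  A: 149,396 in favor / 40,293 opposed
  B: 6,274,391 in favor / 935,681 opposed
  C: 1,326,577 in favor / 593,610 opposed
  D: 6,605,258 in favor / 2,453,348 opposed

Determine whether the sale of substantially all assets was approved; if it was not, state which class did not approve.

A: 3/5 of 248967 = 149380.20, rounded up to 149381; 149,381 required, 149,396 in favor — approved.
B: 3/4 of 8365854 = 6274390.50, rounded up to 6274391; 6,274,391 required, 6,274,391 in favor — approved.
C: 3/5 of 2210496 = 1326297.60, rounded up to 1326298; 1,326,298 required, 1,326,577 in favor — approved.
D: 3/5 of 11006996 = 6604197.60, rounded up to 6604198; 6,604,198 required, 6,605,258 in favor — approved.

Approved — every class gave the required vote.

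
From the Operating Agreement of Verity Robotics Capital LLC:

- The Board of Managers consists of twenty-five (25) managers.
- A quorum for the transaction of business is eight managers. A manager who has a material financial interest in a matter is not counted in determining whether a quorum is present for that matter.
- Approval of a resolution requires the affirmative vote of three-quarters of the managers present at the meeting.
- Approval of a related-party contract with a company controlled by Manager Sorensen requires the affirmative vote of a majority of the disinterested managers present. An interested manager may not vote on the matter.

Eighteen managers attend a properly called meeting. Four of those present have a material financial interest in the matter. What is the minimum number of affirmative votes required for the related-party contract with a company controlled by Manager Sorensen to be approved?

8

The related-party contract with a company controlled by Manager Sorensen requires a majority of the disinterested managers present (18 − 4 = 14).
A majority of 14 is 8.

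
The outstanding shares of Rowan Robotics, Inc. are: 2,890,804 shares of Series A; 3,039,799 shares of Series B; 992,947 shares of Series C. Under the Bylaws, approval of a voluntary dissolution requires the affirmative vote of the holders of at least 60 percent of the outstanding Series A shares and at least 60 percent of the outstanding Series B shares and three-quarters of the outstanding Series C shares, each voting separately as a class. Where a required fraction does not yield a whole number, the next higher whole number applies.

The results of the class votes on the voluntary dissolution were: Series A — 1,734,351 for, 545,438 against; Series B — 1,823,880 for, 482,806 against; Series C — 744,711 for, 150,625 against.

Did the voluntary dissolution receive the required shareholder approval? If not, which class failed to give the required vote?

Not approved — the Series A shares did not give the required vote.

Series A: 3/5 of 2890804 = 1734482.40, rounded up to 1734483; 1,734,483 required, 1,734,351 in favor — not approved.
Series B: 3/5 of 3039799 = 1823879.40, rounded up to 1823880; 1,823,880 required, 1,823,880 in favor — approved.
Series C: 3/4 of 992947 = 744710.25, rounded up to 744711; 744,711 required, 744,711 in favor — approved.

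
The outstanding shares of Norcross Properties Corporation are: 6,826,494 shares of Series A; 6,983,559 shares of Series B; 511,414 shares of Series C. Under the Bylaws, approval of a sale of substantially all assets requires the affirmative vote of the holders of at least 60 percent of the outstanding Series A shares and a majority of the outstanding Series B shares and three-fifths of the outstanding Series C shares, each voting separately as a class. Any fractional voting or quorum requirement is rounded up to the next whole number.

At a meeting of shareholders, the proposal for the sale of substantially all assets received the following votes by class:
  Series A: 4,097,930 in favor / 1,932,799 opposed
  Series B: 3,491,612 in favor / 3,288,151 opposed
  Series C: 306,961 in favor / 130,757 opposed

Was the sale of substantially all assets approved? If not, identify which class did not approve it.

Series A: 3/5 of 6826494 = 4095896.40, rounded up to 4095897; 4,095,897 required, 4,097,930 in favor — approved.
Series B: a majority of 6983559 is 3491780; 3,491,780 required, 3,491,612 in favor — not approved.
Series C: 3/5 of 511414 = 306848.40, rounded up to 306849; 306,849 required, 306,961 in favor — approved.

Not approved — the Series B shares did not give the required vote.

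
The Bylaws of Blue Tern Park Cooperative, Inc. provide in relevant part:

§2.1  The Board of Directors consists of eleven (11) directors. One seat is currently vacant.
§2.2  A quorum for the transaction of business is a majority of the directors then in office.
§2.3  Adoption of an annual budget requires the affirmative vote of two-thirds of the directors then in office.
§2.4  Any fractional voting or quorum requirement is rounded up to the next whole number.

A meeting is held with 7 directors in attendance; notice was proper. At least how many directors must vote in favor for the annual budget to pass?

The annual budget requires two-thirds of the directors then in office (10).
2/3 of 10 = 6.67, rounded up to 7.

7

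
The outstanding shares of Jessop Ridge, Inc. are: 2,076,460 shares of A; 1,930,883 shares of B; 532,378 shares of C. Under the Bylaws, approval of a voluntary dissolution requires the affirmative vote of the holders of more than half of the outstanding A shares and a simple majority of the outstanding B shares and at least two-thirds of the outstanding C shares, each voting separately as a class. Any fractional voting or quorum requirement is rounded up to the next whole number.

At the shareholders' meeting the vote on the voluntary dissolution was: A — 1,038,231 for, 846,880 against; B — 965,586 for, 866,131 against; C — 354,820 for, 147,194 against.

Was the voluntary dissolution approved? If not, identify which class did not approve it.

Not approved — the C shares did not give the required vote.

A: a majority of 2076460 is 1038231; 1,038,231 required, 1,038,231 in favor — approved.
B: a majority of 1930883 is 965442; 965,442 required, 965,586 in favor — approved.
C: 2/3 of 532378 = 354918.67, rounded up to 354919; 354,919 required, 354,820 in favor — not approved.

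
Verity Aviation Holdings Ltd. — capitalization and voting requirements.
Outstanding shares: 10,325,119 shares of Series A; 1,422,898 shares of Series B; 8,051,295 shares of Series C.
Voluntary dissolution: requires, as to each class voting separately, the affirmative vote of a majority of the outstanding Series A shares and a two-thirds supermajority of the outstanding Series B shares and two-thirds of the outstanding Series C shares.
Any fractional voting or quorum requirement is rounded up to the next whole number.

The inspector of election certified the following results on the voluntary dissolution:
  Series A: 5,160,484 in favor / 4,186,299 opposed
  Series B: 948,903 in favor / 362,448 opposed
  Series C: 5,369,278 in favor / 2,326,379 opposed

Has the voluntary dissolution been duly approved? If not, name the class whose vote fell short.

Not approved — the Series A shares did not give the required vote.

Series A: a majority of 10325119 is 5162560; 5,162,560 required, 5,160,484 in favor — not approved.
Series B: 2/3 of 1422898 = 948598.67, rounded up to 948599; 948,599 required, 948,903 in favor — approved.
Series C: 2/3 of 8051295 = 5367530; 5,367,530 required, 5,369,278 in favor — approved.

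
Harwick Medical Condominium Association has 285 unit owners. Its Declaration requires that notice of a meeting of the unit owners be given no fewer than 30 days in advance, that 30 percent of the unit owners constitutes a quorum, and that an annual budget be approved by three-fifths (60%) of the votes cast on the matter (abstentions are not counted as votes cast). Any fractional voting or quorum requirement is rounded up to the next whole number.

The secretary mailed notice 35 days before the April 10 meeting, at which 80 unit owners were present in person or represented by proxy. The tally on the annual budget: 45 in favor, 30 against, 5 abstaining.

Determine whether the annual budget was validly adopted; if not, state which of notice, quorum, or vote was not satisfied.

Notice: 35 days given; 30 required. Satisfied.
Quorum: 30% of 285 = 85.50, rounded up to 86; 80 present. Not satisfied.
Vote: requires three-fifths of the votes cast (80 − 5 abstaining = 75); 3/5 of 75 = 45, so 45 needed; 45 in favor. Satisfied.

Invalid — quorum requirement not satisfied.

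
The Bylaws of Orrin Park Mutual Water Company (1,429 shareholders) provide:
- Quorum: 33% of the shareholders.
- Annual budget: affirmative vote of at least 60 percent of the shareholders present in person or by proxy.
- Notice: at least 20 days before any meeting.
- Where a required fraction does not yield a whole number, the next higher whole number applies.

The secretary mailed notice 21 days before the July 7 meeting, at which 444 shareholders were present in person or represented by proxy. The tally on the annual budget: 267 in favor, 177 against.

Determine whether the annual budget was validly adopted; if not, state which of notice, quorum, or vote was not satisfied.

Notice: 21 days given; 20 required. Satisfied.
Quorum: 33% of 1,429 = 471.57, rounded up to 472; 444 present. Not satisfied.
Vote: requires three-fifths of those present (444); 3/5 of 444 = 266.40, rounded up to 267, so 267 needed; 267 in favor. Satisfied.

Invalid — quorum requirement not satisfied.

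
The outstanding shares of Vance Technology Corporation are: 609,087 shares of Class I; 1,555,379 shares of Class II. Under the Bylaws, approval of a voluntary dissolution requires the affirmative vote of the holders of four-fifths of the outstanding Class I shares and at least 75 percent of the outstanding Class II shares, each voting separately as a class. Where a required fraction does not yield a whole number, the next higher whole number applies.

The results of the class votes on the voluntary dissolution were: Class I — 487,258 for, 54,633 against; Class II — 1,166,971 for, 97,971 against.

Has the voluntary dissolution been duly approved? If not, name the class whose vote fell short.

Not approved — the Class I shares did not give the required vote.

Class I: 4/5 of 609087 = 487269.60, rounded up to 487270; 487,270 required, 487,258 in favor — not approved.
Class II: 3/4 of 1555379 = 1166534.25, rounded up to 1166535; 1,166,535 required, 1,166,971 in favor — approved.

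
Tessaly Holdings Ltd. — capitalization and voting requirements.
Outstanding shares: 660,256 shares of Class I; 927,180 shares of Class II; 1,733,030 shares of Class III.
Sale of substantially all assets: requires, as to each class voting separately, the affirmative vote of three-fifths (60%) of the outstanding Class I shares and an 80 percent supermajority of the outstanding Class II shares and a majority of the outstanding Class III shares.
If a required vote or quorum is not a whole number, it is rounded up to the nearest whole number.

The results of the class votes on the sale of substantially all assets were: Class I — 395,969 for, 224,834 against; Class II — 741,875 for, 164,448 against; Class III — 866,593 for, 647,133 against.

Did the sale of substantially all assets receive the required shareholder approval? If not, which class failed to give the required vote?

Class I: 3/5 of 660256 = 396153.60, rounded up to 396154; 396,154 required, 395,969 in favor — not approved.
Class II: 4/5 of 927180 = 741744; 741,744 required, 741,875 in favor — approved.
Class III: a majority of 1733030 is 866516; 866,516 required, 866,593 in favor — approved.

Not approved — the Class I shares did not give the required vote.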